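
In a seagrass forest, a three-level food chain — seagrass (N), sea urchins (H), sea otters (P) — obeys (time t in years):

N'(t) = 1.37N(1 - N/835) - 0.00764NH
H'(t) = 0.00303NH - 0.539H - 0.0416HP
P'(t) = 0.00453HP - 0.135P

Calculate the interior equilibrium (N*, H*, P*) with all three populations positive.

N* ≈ 696, H* ≈ 29.8, P* ≈ 37.8

From dP/dt = 0: 0.00453H* = 0.135, so H* = 29.8.
From dN/dt = 0: 1.37(1 - N*/835) = 0.00764·29.8, giving N* = 835·(1 - 0.166) = 696.
From dH/dt = 0: 0.00303·696 - 0.539 = 0.0416P*, so P* = 1.57/0.0416 = 37.8.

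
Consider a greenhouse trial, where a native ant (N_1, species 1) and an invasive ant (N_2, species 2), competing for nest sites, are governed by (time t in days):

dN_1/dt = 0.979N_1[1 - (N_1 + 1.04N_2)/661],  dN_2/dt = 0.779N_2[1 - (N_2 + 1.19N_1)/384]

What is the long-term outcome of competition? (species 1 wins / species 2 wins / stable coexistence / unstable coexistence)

species 1 excludes species 2

Compare the nullcline intercepts: K1/α12 = 661/1.04 = 636 > K2 = 384; K2/α21 = 384/1.19 = 323 < K1 = 661.
Since the inequalities point opposite ways, species 1 can invade but species 2 cannot.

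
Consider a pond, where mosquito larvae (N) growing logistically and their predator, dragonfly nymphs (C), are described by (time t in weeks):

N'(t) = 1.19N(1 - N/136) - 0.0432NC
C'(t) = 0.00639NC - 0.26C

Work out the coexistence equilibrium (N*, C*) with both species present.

From dC/dt = 0 with C > 0: 0.00639N* = 0.26, so N* = 40.7.
Substitute into dN/dt = 0: 1.19(1 - 40.7/136) = 0.0432C*.
The bracket is 0.701, giving C* = 0.834/0.0432 = 19.3.

N* ≈ 40.7, C* ≈ 19.3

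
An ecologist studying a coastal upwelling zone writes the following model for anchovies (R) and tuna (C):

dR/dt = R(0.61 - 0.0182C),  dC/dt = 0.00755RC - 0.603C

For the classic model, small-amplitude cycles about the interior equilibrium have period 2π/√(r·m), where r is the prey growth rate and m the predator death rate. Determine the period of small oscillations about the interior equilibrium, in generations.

T ≈ 10.4 generations

Here r = 0.61 and m = 0.603, so r·m = 0.368.
ω = √0.368 = 0.606 per generation, hence T = 2π/ω ≈ 10.4 generations.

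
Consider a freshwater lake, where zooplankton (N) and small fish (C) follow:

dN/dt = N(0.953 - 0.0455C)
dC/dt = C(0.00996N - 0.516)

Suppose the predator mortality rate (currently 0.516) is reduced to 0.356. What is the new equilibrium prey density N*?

N* ≈ 35.7

At the interior fixed point, setting dC/dt = 0 with C > 0 fixes N* = (predator death rate)/(NC coefficient) — independent of the other coefficients.
With the change, N* = 0.356/0.00996 = 35.7; it falls from 51.8.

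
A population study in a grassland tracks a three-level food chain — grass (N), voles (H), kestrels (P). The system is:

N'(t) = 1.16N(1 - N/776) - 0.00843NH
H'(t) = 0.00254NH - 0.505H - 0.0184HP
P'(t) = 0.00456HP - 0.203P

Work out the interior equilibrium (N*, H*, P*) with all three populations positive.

From dP/dt = 0: 0.00456H* = 0.203, so H* = 44.5.
From dN/dt = 0: 1.16(1 - N*/776) = 0.00843·44.5, giving N* = 776·(1 - 0.324) = 525.
From dH/dt = 0: 0.00254·525 - 0.505 = 0.0184P*, so P* = 0.828/0.0184 = 45.

N* ≈ 525, H* ≈ 44.5, P* ≈ 45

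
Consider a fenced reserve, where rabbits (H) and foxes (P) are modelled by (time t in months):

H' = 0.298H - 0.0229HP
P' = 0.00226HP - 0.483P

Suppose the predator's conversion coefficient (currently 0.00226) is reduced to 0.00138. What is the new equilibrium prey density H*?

At the interior fixed point, setting dP/dt = 0 with P > 0 fixes H* = (predator death rate)/(HP coefficient) — independent of the other coefficients.
With the change, H* = 0.483/0.00138 = 350; it rises from 214.

H* ≈ 350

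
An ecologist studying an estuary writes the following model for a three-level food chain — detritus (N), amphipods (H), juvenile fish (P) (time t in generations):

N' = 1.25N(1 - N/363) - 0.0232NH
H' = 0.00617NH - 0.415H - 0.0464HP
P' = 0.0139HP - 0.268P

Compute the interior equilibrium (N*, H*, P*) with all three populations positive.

N* ≈ 233, H* ≈ 19.3, P* ≈ 22.1

From dP/dt = 0: 0.0139H* = 0.268, so H* = 19.3.
From dN/dt = 0: 1.25(1 - N*/363) = 0.0232·19.3, giving N* = 363·(1 - 0.358) = 233.
From dH/dt = 0: 0.00617·233 - 0.415 = 0.0464P*, so P* = 1.02/0.0464 = 22.1.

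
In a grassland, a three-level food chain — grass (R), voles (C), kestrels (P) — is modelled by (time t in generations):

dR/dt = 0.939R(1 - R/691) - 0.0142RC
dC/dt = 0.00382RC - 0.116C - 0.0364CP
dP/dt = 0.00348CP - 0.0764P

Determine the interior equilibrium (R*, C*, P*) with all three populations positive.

R* ≈ 462, C* ≈ 22, P* ≈ 45.3

From dP/dt = 0: 0.00348C* = 0.0764, so C* = 22.
From dR/dt = 0: 0.939(1 - R*/691) = 0.0142·22, giving R* = 691·(1 - 0.332) = 462.
From dC/dt = 0: 0.00382·462 - 0.116 = 0.0364P*, so P* = 1.65/0.0364 = 45.3.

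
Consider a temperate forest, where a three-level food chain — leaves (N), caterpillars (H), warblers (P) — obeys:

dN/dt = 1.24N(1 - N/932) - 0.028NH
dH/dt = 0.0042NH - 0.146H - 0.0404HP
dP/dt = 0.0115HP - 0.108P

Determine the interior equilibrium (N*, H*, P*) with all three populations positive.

N* ≈ 734, H* ≈ 9.39, P* ≈ 72.7

From dP/dt = 0: 0.0115H* = 0.108, so H* = 9.39.
From dN/dt = 0: 1.24(1 - N*/932) = 0.028·9.39, giving N* = 932·(1 - 0.212) = 734.
From dH/dt = 0: 0.0042·734 - 0.146 = 0.0404P*, so P* = 2.94/0.0404 = 72.7.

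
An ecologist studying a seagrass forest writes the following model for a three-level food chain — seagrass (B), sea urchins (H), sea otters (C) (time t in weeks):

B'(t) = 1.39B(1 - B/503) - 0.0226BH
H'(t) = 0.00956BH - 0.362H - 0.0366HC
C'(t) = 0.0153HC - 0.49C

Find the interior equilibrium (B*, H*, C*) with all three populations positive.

From dC/dt = 0: 0.0153H* = 0.49, so H* = 32.
From dB/dt = 0: 1.39(1 - B*/503) = 0.0226·32, giving B* = 503·(1 - 0.521) = 241.
From dH/dt = 0: 0.00956·241 - 0.362 = 0.0366C*, so C* = 1.94/0.0366 = 53.1.

B* ≈ 241, H* ≈ 32, C* ≈ 53.1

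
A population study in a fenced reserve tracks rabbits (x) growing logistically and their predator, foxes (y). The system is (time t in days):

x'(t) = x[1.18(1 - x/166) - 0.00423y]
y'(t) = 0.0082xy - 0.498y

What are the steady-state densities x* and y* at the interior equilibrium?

From dy/dt = 0 with y > 0: 0.0082x* = 0.498, so x* = 60.7.
Substitute into dx/dt = 0: 1.18(1 - 60.7/166) = 0.00423y*.
The bracket is 0.634, giving y* = 0.748/0.00423 = 177.

x* ≈ 60.7, y* ≈ 177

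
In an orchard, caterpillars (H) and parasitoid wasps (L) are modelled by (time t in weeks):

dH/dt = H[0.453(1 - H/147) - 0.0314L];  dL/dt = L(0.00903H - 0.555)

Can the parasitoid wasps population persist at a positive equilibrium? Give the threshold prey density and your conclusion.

Threshold H = 61.5; K > 61.5, so yes, the predator persists.

The predator equation gives dL/dt > 0 only when H > 0.555/0.00903 = 61.5.
Without the predator, H → K = 147. Since 147 > 61.5, the predator can invade and persist.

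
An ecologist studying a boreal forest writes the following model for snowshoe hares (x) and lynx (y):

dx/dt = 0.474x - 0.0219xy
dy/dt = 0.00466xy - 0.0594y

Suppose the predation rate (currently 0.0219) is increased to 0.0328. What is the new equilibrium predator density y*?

At the interior fixed point, setting dx/dt = 0 with x > 0 fixes y* = (prey growth rate)/(xy coefficient) — independent of the other coefficients.
With the change, y* = 0.474/0.0328 = 14.5; it falls from 21.6.

y* ≈ 14.5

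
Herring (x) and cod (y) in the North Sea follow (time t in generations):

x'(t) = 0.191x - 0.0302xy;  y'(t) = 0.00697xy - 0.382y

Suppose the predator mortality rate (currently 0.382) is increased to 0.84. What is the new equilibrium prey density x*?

x* ≈ 121

At the interior fixed point, setting dy/dt = 0 with y > 0 fixes x* = (predator death rate)/(xy coefficient) — independent of the other coefficients.
With the change, x* = 0.84/0.00697 = 121; it rises from 54.8.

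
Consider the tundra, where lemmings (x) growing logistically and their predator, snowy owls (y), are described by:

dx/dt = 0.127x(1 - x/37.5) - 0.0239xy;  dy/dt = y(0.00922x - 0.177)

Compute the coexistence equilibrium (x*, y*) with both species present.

x* ≈ 19.2, y* ≈ 2.59

From dy/dt = 0 with y > 0: 0.00922x* = 0.177, so x* = 19.2.
Substitute into dx/dt = 0: 0.127(1 - 19.2/37.5) = 0.0239y*.
The bracket is 0.488, giving y* = 0.062/0.0239 = 2.59.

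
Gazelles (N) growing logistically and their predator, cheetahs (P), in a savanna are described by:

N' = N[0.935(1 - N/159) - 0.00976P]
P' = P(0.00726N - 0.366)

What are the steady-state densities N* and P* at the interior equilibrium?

From dP/dt = 0 with P > 0: 0.00726N* = 0.366, so N* = 50.4.
Substitute into dN/dt = 0: 0.935(1 - 50.4/159) = 0.00976P*.
The bracket is 0.683, giving P* = 0.639/0.00976 = 65.4.

N* ≈ 50.4, P* ≈ 65.4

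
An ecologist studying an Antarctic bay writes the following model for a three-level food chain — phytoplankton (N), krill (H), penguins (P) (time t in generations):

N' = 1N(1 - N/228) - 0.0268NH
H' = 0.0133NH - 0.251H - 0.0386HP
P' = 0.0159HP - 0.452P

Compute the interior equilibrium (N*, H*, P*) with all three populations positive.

N* ≈ 54.3, H* ≈ 28.4, P* ≈ 12.2

From dP/dt = 0: 0.0159H* = 0.452, so H* = 28.4.
From dN/dt = 0: 1(1 - N*/228) = 0.0268·28.4, giving N* = 228·(1 - 0.762) = 54.3.
From dH/dt = 0: 0.0133·54.3 - 0.251 = 0.0386P*, so P* = 0.471/0.0386 = 12.2.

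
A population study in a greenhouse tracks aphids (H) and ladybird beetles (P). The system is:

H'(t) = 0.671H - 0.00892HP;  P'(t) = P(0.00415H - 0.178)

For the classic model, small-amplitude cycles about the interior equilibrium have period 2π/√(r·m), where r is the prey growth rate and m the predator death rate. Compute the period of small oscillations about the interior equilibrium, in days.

T ≈ 18.2 days

Here r = 0.671 and m = 0.178, so r·m = 0.119.
ω = √0.119 = 0.346 per day, hence T = 2π/ω ≈ 18.2 days.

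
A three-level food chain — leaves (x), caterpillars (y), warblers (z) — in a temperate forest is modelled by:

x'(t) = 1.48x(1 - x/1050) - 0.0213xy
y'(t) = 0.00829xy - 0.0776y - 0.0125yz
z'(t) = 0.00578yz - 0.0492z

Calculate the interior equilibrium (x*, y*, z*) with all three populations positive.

From dz/dt = 0: 0.00578y* = 0.0492, so y* = 8.51.
From dx/dt = 0: 1.48(1 - x*/1050) = 0.0213·8.51, giving x* = 1050·(1 - 0.123) = 921.
From dy/dt = 0: 0.00829·921 - 0.0776 = 0.0125z*, so z* = 7.56/0.0125 = 605.

x* ≈ 921, y* ≈ 8.51, z* ≈ 605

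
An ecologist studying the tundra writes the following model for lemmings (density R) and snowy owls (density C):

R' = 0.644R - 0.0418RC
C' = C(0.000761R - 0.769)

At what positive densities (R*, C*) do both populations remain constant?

Set dC/dt = 0 with C > 0: 0.000761R - 0.769 = 0, so R* = 0.769/0.000761 = 1010.
Set dR/dt = 0 with R > 0: 0.644 - 0.0418C = 0, so C* = 0.644/0.0418 = 15.4.

R* ≈ 1010, C* ≈ 15.4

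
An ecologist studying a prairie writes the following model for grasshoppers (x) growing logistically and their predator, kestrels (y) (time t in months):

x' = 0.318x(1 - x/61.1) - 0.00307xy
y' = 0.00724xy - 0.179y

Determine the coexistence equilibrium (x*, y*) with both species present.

x* ≈ 24.7, y* ≈ 61.7

From dy/dt = 0 with y > 0: 0.00724x* = 0.179, so x* = 24.7.
Substitute into dx/dt = 0: 0.318(1 - 24.7/61.1) = 0.00307y*.
The bracket is 0.595, giving y* = 0.189/0.00307 = 61.7.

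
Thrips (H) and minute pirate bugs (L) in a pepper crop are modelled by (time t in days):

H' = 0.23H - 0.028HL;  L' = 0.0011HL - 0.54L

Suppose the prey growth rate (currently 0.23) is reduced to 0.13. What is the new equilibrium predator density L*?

L* ≈ 4.64

At the interior fixed point, setting dH/dt = 0 with H > 0 fixes L* = (prey growth rate)/(HL coefficient) — independent of the other coefficients.
With the change, L* = 0.13/0.028 = 4.64; it falls from 8.21.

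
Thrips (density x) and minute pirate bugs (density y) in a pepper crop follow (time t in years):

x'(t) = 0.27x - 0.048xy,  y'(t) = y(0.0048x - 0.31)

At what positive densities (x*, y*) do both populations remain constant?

Set dy/dt = 0 with y > 0: 0.0048x - 0.31 = 0, so x* = 0.31/0.0048 = 64.6.
Set dx/dt = 0 with x > 0: 0.27 - 0.048y = 0, so y* = 0.27/0.048 = 5.62.

x* ≈ 64.6, y* ≈ 5.62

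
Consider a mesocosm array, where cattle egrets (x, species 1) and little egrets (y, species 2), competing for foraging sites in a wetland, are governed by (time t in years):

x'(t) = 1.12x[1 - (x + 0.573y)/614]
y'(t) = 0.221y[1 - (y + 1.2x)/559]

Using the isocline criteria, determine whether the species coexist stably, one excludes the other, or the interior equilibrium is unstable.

species 1 excludes species 2

Compare the nullcline intercepts: K1/α12 = 614/0.573 = 1070 > K2 = 559; K2/α21 = 559/1.2 = 466 < K1 = 614.
Since the inequalities point opposite ways, species 1 can invade but species 2 cannot.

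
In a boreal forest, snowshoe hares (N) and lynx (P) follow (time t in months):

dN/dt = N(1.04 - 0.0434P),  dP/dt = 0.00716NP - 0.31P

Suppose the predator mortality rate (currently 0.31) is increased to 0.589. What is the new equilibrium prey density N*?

N* ≈ 82.3

At the interior fixed point, setting dP/dt = 0 with P > 0 fixes N* = (predator death rate)/(NP coefficient) — independent of the other coefficients.
With the change, N* = 0.589/0.00716 = 82.3; it rises from 43.3.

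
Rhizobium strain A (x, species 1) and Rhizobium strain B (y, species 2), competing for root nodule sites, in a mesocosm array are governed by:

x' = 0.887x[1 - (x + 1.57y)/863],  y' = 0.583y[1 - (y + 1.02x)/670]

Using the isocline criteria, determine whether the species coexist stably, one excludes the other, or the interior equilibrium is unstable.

Compare the nullcline intercepts: K1/α12 = 863/1.57 = 550 < K2 = 670; K2/α21 = 670/1.02 = 657 < K1 = 863.
Since both are reversed, neither can invade when rare; the interior point is a saddle.

unstable coexistence (outcome depends on initial conditions)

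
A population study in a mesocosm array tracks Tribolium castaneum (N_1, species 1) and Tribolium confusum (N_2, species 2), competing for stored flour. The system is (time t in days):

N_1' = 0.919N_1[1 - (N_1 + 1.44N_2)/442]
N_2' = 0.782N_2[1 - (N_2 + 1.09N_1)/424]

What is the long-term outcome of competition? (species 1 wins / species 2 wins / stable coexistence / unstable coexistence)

Compare the nullcline intercepts: K1/α12 = 442/1.44 = 307 < K2 = 424; K2/α21 = 424/1.09 = 389 < K1 = 442.
Since both are reversed, neither can invade when rare; the interior point is a saddle.

unstable coexistence (outcome depends on initial conditions)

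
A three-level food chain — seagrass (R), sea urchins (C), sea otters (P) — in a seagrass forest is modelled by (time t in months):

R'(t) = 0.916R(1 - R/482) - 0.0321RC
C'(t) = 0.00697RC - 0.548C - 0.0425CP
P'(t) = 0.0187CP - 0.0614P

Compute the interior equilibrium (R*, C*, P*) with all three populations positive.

From dP/dt = 0: 0.0187C* = 0.0614, so C* = 3.28.
From dR/dt = 0: 0.916(1 - R*/482) = 0.0321·3.28, giving R* = 482·(1 - 0.115) = 427.
From dC/dt = 0: 0.00697·427 - 0.548 = 0.0425P*, so P* = 2.42/0.0425 = 57.1.

R* ≈ 427, C* ≈ 3.28, P* ≈ 57.1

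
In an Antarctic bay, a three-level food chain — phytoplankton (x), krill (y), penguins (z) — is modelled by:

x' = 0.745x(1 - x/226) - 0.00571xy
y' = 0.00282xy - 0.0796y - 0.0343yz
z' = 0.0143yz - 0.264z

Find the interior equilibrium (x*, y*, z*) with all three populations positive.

From dz/dt = 0: 0.0143y* = 0.264, so y* = 18.5.
From dx/dt = 0: 0.745(1 - x*/226) = 0.00571·18.5, giving x* = 226·(1 - 0.141) = 194.
From dy/dt = 0: 0.00282·194 - 0.0796 = 0.0343z*, so z* = 0.468/0.0343 = 13.6.

x* ≈ 194, y* ≈ 18.5, z* ≈ 13.6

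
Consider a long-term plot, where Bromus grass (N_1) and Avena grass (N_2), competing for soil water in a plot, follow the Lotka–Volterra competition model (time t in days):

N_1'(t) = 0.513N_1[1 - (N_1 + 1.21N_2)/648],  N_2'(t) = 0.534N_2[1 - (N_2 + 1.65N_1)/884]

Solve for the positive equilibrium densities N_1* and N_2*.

Setting both brackets to zero gives the nullclines N_1 + 1.21N_2 = 648 and 1.65N_1 + N_2 = 884.
Substituting N_2 = 884 - 1.65N_1 into the first: N_1(1 - 1.21·1.65) = 648 - 1.21·884.
So N_1* = -422/-0.996 = 423, and then N_2* = 884 - 1.65·423 = 186.

N_1* ≈ 423, N_2* ≈ 186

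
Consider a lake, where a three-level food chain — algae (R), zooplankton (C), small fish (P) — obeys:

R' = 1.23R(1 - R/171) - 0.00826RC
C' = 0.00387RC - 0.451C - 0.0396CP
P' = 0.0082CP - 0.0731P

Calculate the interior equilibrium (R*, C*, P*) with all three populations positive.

From dP/dt = 0: 0.0082C* = 0.0731, so C* = 8.91.
From dR/dt = 0: 1.23(1 - R*/171) = 0.00826·8.91, giving R* = 171·(1 - 0.0599) = 161.
From dC/dt = 0: 0.00387·161 - 0.451 = 0.0396P*, so P* = 0.171/0.0396 = 4.32.

R* ≈ 161, C* ≈ 8.91, P* ≈ 4.32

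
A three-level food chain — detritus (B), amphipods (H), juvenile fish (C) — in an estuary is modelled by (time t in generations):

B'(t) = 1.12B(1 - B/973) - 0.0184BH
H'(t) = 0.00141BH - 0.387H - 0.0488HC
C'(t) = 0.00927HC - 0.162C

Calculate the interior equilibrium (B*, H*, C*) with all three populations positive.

B* ≈ 694, H* ≈ 17.5, C* ≈ 12.1

From dC/dt = 0: 0.00927H* = 0.162, so H* = 17.5.
From dB/dt = 0: 1.12(1 - B*/973) = 0.0184·17.5, giving B* = 973·(1 - 0.287) = 694.
From dH/dt = 0: 0.00141·694 - 0.387 = 0.0488C*, so C* = 0.591/0.0488 = 12.1.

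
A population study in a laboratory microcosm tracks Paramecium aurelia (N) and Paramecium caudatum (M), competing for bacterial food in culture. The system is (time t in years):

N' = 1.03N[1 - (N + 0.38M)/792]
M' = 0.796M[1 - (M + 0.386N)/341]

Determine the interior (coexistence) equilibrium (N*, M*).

N* ≈ 776, M* ≈ 41.4

Setting both brackets to zero gives the nullclines N + 0.38M = 792 and 0.386N + M = 341.
Substituting M = 341 - 0.386N into the first: N(1 - 0.38·0.386) = 792 - 0.38·341.
So N* = 662/0.853 = 776, and then M* = 341 - 0.386·776 = 41.4.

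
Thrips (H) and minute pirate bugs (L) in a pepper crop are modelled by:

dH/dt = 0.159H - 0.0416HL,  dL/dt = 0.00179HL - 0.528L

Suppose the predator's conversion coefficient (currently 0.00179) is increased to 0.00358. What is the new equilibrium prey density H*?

H* ≈ 147

At the interior fixed point, setting dL/dt = 0 with L > 0 fixes H* = (predator death rate)/(HL coefficient) — independent of the other coefficients.
With the change, H* = 0.528/0.00358 = 147; it falls from 295.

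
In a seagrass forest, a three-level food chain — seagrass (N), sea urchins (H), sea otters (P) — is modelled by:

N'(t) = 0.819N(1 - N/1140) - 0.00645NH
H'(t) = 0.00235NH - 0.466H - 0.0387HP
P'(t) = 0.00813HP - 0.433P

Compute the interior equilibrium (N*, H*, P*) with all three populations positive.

From dP/dt = 0: 0.00813H* = 0.433, so H* = 53.3.
From dN/dt = 0: 0.819(1 - N*/1140) = 0.00645·53.3, giving N* = 1140·(1 - 0.419) = 662.
From dH/dt = 0: 0.00235·662 - 0.466 = 0.0387P*, so P* = 1.09/0.0387 = 28.1.

N* ≈ 662, H* ≈ 53.3, P* ≈ 28.1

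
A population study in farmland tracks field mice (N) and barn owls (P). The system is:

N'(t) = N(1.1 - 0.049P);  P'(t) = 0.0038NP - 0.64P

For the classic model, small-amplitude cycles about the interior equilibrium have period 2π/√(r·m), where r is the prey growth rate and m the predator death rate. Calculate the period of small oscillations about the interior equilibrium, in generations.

Here r = 1.1 and m = 0.64, so r·m = 0.704.
ω = √0.704 = 0.839 per generation, hence T = 2π/ω ≈ 7.49 generations.

T ≈ 7.49 generations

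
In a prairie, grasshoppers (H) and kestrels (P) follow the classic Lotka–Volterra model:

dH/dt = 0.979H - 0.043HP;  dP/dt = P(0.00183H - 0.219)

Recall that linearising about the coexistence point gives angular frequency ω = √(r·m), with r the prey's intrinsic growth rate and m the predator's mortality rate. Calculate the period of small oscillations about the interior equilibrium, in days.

T ≈ 13.6 days

Here r = 0.979 and m = 0.219, so r·m = 0.214.
ω = √0.214 = 0.463 per day, hence T = 2π/ω ≈ 13.6 days.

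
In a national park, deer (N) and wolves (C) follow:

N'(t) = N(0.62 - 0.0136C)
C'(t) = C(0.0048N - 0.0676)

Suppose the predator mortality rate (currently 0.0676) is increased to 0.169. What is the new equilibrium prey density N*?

N* ≈ 35.2

At the interior fixed point, setting dC/dt = 0 with C > 0 fixes N* = (predator death rate)/(NC coefficient) — independent of the other coefficients.
With the change, N* = 0.169/0.0048 = 35.2; it rises from 14.1.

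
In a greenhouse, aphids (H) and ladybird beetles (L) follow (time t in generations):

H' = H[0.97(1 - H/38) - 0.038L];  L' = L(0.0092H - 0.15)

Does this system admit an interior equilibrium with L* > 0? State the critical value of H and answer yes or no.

Threshold H = 16.3; K > 16.3, so yes, the predator persists.

The predator equation gives dL/dt > 0 only when H > 0.15/0.0092 = 16.3.
Without the predator, H → K = 38. Since 38 > 16.3, the predator can invade and persist.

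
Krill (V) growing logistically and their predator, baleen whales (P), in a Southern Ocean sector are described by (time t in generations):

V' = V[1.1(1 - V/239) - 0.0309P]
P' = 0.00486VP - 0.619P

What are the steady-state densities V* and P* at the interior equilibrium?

From dP/dt = 0 with P > 0: 0.00486V* = 0.619, so V* = 127.
Substitute into dV/dt = 0: 1.1(1 - 127/239) = 0.0309P*.
The bracket is 0.467, giving P* = 0.514/0.0309 = 16.6.

V* ≈ 127, P* ≈ 16.6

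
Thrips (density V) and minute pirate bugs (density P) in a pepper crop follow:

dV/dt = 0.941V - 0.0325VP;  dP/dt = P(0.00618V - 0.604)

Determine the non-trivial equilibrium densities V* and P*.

V* ≈ 97.7, P* ≈ 29

Set dP/dt = 0 with P > 0: 0.00618V - 0.604 = 0, so V* = 0.604/0.00618 = 97.7.
Set dV/dt = 0 with V > 0: 0.941 - 0.0325P = 0, so P* = 0.941/0.0325 = 29.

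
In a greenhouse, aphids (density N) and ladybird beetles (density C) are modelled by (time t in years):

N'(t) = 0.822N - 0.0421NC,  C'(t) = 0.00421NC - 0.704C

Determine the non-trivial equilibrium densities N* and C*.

Set dC/dt = 0 with C > 0: 0.00421N - 0.704 = 0, so N* = 0.704/0.00421 = 167.
Set dN/dt = 0 with N > 0: 0.822 - 0.0421C = 0, so C* = 0.822/0.0421 = 19.5.

N* ≈ 167, C* ≈ 19.5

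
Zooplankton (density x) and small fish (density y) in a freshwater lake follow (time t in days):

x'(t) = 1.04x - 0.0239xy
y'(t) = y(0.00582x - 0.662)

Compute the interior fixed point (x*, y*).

x* ≈ 114, y* ≈ 43.5

Set dy/dt = 0 with y > 0: 0.00582x - 0.662 = 0, so x* = 0.662/0.00582 = 114.
Set dx/dt = 0 with x > 0: 1.04 - 0.0239y = 0, so y* = 1.04/0.0239 = 43.5.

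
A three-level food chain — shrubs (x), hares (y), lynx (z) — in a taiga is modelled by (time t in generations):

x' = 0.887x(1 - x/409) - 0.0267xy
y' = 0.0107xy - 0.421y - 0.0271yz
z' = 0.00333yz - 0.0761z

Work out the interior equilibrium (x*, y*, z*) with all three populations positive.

From dz/dt = 0: 0.00333y* = 0.0761, so y* = 22.9.
From dx/dt = 0: 0.887(1 - x*/409) = 0.0267·22.9, giving x* = 409·(1 - 0.688) = 128.
From dy/dt = 0: 0.0107·128 - 0.421 = 0.0271z*, so z* = 0.945/0.0271 = 34.9.

x* ≈ 128, y* ≈ 22.9, z* ≈ 34.9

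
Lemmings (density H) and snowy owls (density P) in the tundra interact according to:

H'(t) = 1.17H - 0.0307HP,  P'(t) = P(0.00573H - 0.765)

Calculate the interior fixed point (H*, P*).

Set dP/dt = 0 with P > 0: 0.00573H - 0.765 = 0, so H* = 0.765/0.00573 = 134.
Set dH/dt = 0 with H > 0: 1.17 - 0.0307P = 0, so P* = 1.17/0.0307 = 38.1.

H* ≈ 134, P* ≈ 38.1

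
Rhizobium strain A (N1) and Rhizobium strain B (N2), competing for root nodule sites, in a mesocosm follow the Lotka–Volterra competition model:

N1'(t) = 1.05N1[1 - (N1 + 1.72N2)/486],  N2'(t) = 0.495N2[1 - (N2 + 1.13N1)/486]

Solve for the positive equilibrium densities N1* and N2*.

Setting both brackets to zero gives the nullclines N1 + 1.72N2 = 486 and 1.13N1 + N2 = 486.
Substituting N2 = 486 - 1.13N1 into the first: N1(1 - 1.72·1.13) = 486 - 1.72·486.
So N1* = -350/-0.944 = 371, and then N2* = 486 - 1.13·371 = 67.

N1* ≈ 371, N2* ≈ 67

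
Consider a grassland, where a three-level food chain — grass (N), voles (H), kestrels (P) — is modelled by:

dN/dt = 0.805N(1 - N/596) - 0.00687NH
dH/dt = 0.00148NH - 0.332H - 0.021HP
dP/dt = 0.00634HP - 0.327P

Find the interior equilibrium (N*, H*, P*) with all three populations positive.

N* ≈ 334, H* ≈ 51.6, P* ≈ 7.71

From dP/dt = 0: 0.00634H* = 0.327, so H* = 51.6.
From dN/dt = 0: 0.805(1 - N*/596) = 0.00687·51.6, giving N* = 596·(1 - 0.44) = 334.
From dH/dt = 0: 0.00148·334 - 0.332 = 0.021P*, so P* = 0.162/0.021 = 7.71.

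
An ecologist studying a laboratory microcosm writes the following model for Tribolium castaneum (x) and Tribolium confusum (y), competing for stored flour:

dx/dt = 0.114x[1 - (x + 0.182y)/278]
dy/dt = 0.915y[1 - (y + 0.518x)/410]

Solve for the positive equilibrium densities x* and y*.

x* ≈ 225, y* ≈ 294

Setting both brackets to zero gives the nullclines x + 0.182y = 278 and 0.518x + y = 410.
Substituting y = 410 - 0.518x into the first: x(1 - 0.182·0.518) = 278 - 0.182·410.
So x* = 203/0.906 = 225, and then y* = 410 - 0.518·225 = 294.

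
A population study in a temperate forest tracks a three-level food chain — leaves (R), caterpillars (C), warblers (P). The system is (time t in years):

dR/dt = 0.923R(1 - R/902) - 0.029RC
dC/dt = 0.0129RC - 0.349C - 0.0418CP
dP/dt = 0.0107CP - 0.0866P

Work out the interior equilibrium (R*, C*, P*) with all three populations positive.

R* ≈ 673, C* ≈ 8.09, P* ≈ 199

From dP/dt = 0: 0.0107C* = 0.0866, so C* = 8.09.
From dR/dt = 0: 0.923(1 - R*/902) = 0.029·8.09, giving R* = 902·(1 - 0.254) = 673.
From dC/dt = 0: 0.0129·673 - 0.349 = 0.0418P*, so P* = 8.33/0.0418 = 199.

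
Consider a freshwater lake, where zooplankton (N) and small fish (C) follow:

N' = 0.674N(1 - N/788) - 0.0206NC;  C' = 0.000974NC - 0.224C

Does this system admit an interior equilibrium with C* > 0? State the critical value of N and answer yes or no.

The predator equation gives dC/dt > 0 only when N > 0.224/0.000974 = 230.
Without the predator, N → K = 788. Since 788 > 230, the predator can invade and persist.

Threshold N = 230; K > 230, so yes, the predator persists.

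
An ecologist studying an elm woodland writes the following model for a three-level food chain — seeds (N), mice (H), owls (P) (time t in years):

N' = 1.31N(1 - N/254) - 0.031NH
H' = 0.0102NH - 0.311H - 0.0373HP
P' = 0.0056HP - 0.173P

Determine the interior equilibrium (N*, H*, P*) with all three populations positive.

From dP/dt = 0: 0.0056H* = 0.173, so H* = 30.9.
From dN/dt = 0: 1.31(1 - N*/254) = 0.031·30.9, giving N* = 254·(1 - 0.731) = 68.3.
From dH/dt = 0: 0.0102·68.3 - 0.311 = 0.0373P*, so P* = 0.386/0.0373 = 10.3.

N* ≈ 68.3, H* ≈ 30.9, P* ≈ 10.3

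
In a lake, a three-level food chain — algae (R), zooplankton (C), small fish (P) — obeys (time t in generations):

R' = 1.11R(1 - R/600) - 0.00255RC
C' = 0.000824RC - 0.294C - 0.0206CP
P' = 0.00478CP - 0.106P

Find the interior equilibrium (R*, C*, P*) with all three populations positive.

From dP/dt = 0: 0.00478C* = 0.106, so C* = 22.2.
From dR/dt = 0: 1.11(1 - R*/600) = 0.00255·22.2, giving R* = 600·(1 - 0.0509) = 569.
From dC/dt = 0: 0.000824·569 - 0.294 = 0.0206P*, so P* = 0.175/0.0206 = 8.51.

R* ≈ 569, C* ≈ 22.2, P* ≈ 8.51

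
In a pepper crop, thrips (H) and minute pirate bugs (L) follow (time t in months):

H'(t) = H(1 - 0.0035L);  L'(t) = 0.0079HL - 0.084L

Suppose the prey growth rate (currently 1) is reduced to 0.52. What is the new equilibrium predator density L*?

At the interior fixed point, setting dH/dt = 0 with H > 0 fixes L* = (prey growth rate)/(HL coefficient) — independent of the other coefficients.
With the change, L* = 0.52/0.0035 = 149; it falls from 286.

L* ≈ 149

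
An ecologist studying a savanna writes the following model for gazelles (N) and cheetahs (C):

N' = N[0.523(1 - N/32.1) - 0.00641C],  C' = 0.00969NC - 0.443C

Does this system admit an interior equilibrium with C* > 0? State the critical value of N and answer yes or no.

The predator equation gives dC/dt > 0 only when N > 0.443/0.00969 = 45.7.
Without the predator, N → K = 32.1. Since 32.1 < 45.7, the predator cannot invade.

Threshold N = 45.7; K < 45.7, so no, the predator goes extinct.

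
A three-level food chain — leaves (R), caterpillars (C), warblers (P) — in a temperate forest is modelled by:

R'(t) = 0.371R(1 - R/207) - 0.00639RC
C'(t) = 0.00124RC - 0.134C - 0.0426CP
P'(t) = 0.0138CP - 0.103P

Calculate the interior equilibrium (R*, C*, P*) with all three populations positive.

R* ≈ 180, C* ≈ 7.46, P* ≈ 2.11

From dP/dt = 0: 0.0138C* = 0.103, so C* = 7.46.
From dR/dt = 0: 0.371(1 - R*/207) = 0.00639·7.46, giving R* = 207·(1 - 0.129) = 180.
From dC/dt = 0: 0.00124·180 - 0.134 = 0.0426P*, so P* = 0.0897/0.0426 = 2.11.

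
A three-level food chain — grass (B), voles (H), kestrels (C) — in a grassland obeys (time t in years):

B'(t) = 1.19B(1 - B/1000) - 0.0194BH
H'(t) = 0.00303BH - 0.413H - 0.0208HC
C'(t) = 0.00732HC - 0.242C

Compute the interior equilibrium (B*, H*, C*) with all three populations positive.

B* ≈ 461, H* ≈ 33.1, C* ≈ 47.3

From dC/dt = 0: 0.00732H* = 0.242, so H* = 33.1.
From dB/dt = 0: 1.19(1 - B*/1000) = 0.0194·33.1, giving B* = 1000·(1 - 0.539) = 461.
From dH/dt = 0: 0.00303·461 - 0.413 = 0.0208C*, so C* = 0.984/0.0208 = 47.3.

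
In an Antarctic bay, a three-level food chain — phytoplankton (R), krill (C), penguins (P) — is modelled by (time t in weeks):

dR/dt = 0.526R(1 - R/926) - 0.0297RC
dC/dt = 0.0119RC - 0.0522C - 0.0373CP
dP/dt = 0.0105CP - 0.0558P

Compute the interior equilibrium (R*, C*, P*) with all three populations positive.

R* ≈ 648, C* ≈ 5.31, P* ≈ 205

From dP/dt = 0: 0.0105C* = 0.0558, so C* = 5.31.
From dR/dt = 0: 0.526(1 - R*/926) = 0.0297·5.31, giving R* = 926·(1 - 0.3) = 648.
From dC/dt = 0: 0.0119·648 - 0.0522 = 0.0373P*, so P* = 7.66/0.0373 = 205.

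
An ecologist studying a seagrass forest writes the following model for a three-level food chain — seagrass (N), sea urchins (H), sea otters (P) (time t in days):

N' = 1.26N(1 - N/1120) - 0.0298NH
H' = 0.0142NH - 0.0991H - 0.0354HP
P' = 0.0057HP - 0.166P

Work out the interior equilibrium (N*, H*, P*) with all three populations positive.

From dP/dt = 0: 0.0057H* = 0.166, so H* = 29.1.
From dN/dt = 0: 1.26(1 - N*/1120) = 0.0298·29.1, giving N* = 1120·(1 - 0.689) = 349.
From dH/dt = 0: 0.0142·349 - 0.0991 = 0.0354P*, so P* = 4.85/0.0354 = 137.

N* ≈ 349, H* ≈ 29.1, P* ≈ 137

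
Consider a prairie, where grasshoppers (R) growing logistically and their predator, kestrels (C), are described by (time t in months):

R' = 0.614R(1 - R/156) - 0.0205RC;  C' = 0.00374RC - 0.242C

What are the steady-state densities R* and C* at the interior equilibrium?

R* ≈ 64.7, C* ≈ 17.5

From dC/dt = 0 with C > 0: 0.00374R* = 0.242, so R* = 64.7.
Substitute into dR/dt = 0: 0.614(1 - 64.7/156) = 0.0205C*.
The bracket is 0.585, giving C* = 0.359/0.0205 = 17.5.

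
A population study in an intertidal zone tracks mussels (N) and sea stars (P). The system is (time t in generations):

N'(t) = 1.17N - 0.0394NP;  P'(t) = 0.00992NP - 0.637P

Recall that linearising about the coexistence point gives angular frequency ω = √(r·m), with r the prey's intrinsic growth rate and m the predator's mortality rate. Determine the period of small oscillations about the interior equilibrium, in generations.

T ≈ 7.28 generations

Here r = 1.17 and m = 0.637, so r·m = 0.745.
ω = √0.745 = 0.863 per generation, hence T = 2π/ω ≈ 7.28 generations.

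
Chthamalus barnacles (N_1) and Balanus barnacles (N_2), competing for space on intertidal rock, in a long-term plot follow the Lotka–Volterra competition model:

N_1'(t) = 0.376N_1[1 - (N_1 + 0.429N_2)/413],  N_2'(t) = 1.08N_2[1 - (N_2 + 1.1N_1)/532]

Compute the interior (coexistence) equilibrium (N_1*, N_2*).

Setting both brackets to zero gives the nullclines N_1 + 0.429N_2 = 413 and 1.1N_1 + N_2 = 532.
Substituting N_2 = 532 - 1.1N_1 into the first: N_1(1 - 0.429·1.1) = 413 - 0.429·532.
So N_1* = 185/0.528 = 350, and then N_2* = 532 - 1.1·350 = 147.

N_1* ≈ 350, N_2* ≈ 147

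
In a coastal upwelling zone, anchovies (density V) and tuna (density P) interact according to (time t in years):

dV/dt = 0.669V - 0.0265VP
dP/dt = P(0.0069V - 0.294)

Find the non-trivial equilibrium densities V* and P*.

Set dP/dt = 0 with P > 0: 0.0069V - 0.294 = 0, so V* = 0.294/0.0069 = 42.6.
Set dV/dt = 0 with V > 0: 0.669 - 0.0265P = 0, so P* = 0.669/0.0265 = 25.2.

V* ≈ 42.6, P* ≈ 25.2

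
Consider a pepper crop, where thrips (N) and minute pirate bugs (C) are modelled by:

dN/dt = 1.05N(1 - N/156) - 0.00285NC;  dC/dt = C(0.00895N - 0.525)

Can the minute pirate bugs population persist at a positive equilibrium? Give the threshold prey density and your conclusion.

The predator equation gives dC/dt > 0 only when N > 0.525/0.00895 = 58.7.
Without the predator, N → K = 156. Since 156 > 58.7, the predator can invade and persist.

Threshold N = 58.7; K > 58.7, so yes, the predator persists.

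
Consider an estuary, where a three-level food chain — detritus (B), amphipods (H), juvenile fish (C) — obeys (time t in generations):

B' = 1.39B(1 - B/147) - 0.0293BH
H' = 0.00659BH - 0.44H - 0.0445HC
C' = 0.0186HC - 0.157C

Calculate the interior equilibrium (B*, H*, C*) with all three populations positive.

From dC/dt = 0: 0.0186H* = 0.157, so H* = 8.44.
From dB/dt = 0: 1.39(1 - B*/147) = 0.0293·8.44, giving B* = 147·(1 - 0.178) = 121.
From dH/dt = 0: 0.00659·121 - 0.44 = 0.0445C*, so C* = 0.356/0.0445 = 8.01.

B* ≈ 121, H* ≈ 8.44, C* ≈ 8.01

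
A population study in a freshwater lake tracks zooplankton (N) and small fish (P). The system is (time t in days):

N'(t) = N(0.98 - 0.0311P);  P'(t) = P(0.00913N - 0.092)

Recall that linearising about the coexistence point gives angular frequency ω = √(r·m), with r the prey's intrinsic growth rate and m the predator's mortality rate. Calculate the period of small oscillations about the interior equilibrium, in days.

T ≈ 20.9 days

Here r = 0.98 and m = 0.092, so r·m = 0.0902.
ω = √0.0902 = 0.3 per day, hence T = 2π/ω ≈ 20.9 days.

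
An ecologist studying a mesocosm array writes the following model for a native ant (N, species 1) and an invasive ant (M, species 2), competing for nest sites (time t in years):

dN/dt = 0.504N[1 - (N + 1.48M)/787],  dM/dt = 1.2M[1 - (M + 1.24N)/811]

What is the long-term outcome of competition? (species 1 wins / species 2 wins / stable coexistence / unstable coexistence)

Compare the nullcline intercepts: K1/α12 = 787/1.48 = 532 < K2 = 811; K2/α21 = 811/1.24 = 654 < K1 = 787.
Since both are reversed, neither can invade when rare; the interior point is a saddle.

unstable coexistence (outcome depends on initial conditions)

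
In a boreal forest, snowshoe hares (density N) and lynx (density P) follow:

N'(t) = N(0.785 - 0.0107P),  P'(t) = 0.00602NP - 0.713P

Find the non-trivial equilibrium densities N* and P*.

Set dP/dt = 0 with P > 0: 0.00602N - 0.713 = 0, so N* = 0.713/0.00602 = 118.
Set dN/dt = 0 with N > 0: 0.785 - 0.0107P = 0, so P* = 0.785/0.0107 = 73.4.

N* ≈ 118, P* ≈ 73.4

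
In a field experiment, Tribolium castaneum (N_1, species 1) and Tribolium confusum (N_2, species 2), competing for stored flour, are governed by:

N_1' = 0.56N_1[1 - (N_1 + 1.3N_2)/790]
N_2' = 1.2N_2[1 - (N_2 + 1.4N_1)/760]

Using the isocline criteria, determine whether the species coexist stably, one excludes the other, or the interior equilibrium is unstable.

unstable coexistence (outcome depends on initial conditions)

Compare the nullcline intercepts: K1/α12 = 790/1.3 = 608 < K2 = 760; K2/α21 = 760/1.4 = 543 < K1 = 790.
Since both are reversed, neither can invade when rare; the interior point is a saddle.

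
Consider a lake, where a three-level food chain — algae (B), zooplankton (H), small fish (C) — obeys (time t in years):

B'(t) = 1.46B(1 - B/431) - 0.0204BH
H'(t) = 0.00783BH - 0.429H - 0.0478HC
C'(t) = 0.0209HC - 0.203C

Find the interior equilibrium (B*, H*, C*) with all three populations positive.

B* ≈ 373, H* ≈ 9.71, C* ≈ 52

From dC/dt = 0: 0.0209H* = 0.203, so H* = 9.71.
From dB/dt = 0: 1.46(1 - B*/431) = 0.0204·9.71, giving B* = 431·(1 - 0.136) = 373.
From dH/dt = 0: 0.00783·373 - 0.429 = 0.0478C*, so C* = 2.49/0.0478 = 52.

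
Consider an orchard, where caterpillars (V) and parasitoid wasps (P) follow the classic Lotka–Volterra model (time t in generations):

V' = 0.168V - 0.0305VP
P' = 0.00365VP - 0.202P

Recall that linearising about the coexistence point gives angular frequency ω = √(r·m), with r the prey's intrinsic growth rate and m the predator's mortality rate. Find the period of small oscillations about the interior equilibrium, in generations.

Here r = 0.168 and m = 0.202, so r·m = 0.0339.
ω = √0.0339 = 0.184 per generation, hence T = 2π/ω ≈ 34.1 generations.

T ≈ 34.1 generations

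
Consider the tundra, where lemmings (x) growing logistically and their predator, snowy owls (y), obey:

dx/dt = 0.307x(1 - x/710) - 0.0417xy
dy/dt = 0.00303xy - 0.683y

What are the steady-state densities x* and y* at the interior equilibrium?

From dy/dt = 0 with y > 0: 0.00303x* = 0.683, so x* = 225.
Substitute into dx/dt = 0: 0.307(1 - 225/710) = 0.0417y*.
The bracket is 0.683, giving y* = 0.21/0.0417 = 5.02.

x* ≈ 225, y* ≈ 5.02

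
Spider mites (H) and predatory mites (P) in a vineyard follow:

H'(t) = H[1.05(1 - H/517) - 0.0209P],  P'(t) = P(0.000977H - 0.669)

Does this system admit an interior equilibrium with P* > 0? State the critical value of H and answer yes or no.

The predator equation gives dP/dt > 0 only when H > 0.669/0.000977 = 685.
Without the predator, H → K = 517. Since 517 < 685, the predator cannot invade.

Threshold H = 685; K < 685, so no, the predator goes extinct.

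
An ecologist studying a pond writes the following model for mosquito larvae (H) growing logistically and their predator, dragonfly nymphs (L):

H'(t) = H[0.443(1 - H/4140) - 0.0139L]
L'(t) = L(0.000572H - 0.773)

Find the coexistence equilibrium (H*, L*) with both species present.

From dL/dt = 0 with L > 0: 0.000572H* = 0.773, so H* = 1350.
Substitute into dH/dt = 0: 0.443(1 - 1350/4140) = 0.0139L*.
The bracket is 0.674, giving L* = 0.298/0.0139 = 21.5.

H* ≈ 1350, L* ≈ 21.5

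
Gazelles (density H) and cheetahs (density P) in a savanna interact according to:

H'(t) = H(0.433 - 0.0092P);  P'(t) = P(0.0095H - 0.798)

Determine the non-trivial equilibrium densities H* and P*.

H* ≈ 84, P* ≈ 47.1

Set dP/dt = 0 with P > 0: 0.0095H - 0.798 = 0, so H* = 0.798/0.0095 = 84.
Set dH/dt = 0 with H > 0: 0.433 - 0.0092P = 0, so P* = 0.433/0.0092 = 47.1.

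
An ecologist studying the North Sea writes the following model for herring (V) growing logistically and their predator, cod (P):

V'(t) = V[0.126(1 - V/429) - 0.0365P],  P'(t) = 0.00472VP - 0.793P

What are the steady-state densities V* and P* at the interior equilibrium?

V* ≈ 168, P* ≈ 2.1

From dP/dt = 0 with P > 0: 0.00472V* = 0.793, so V* = 168.
Substitute into dV/dt = 0: 0.126(1 - 168/429) = 0.0365P*.
The bracket is 0.608, giving P* = 0.0767/0.0365 = 2.1.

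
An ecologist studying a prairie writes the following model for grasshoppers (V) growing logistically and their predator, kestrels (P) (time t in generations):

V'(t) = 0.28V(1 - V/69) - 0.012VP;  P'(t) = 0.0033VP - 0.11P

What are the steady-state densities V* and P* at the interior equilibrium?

V* ≈ 33.3, P* ≈ 12.1

From dP/dt = 0 with P > 0: 0.0033V* = 0.11, so V* = 33.3.
Substitute into dV/dt = 0: 0.28(1 - 33.3/69) = 0.012P*.
The bracket is 0.517, giving P* = 0.145/0.012 = 12.1.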